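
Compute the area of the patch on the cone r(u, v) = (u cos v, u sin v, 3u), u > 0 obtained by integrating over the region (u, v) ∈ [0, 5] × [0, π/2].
Area = 25*sqrt(10)*pi/4

Area = ∫∫ √(EG − F²) du dv with √(EG − F²) = sqrt(10)*Abs(u). Integrating over [0, 5] × [0, π/2] gives 25*sqrt(10)*pi/4.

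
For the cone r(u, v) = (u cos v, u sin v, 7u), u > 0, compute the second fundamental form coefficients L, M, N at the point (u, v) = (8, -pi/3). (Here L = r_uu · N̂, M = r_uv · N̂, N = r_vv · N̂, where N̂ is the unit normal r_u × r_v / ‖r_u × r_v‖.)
L = 0;  M = 0;  N = 28*sqrt(2)/5

Compute the unit normal N̂(u, v) = (-7*sqrt(2)*u*cos(v)/(10*Abs(u)), -7*sqrt(2)*u*sin(v)/(10*Abs(u)), sqrt(2)*u/(10*Abs(u))), and the second partials r_uu, r_uv, r_vv. Take dot products:
  L(u, v) = r_uu · N̂ = 0,
  M(u, v) = r_uv · N̂ = 0,
  N(u, v) = r_vv · N̂ = 7*sqrt(2)*u^2/(10*Abs(u)).
Evaluating at (u, v) = (8, -pi/3):
  L = 0, M = 0, N = 28*sqrt(2)/5.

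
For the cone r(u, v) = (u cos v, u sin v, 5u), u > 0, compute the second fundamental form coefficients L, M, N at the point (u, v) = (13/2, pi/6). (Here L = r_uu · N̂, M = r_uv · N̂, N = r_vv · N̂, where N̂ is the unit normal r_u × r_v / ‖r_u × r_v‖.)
L = 0;  M = 0;  N = 5*sqrt(26)/4

Compute the unit normal N̂(u, v) = (-5*sqrt(26)*u*cos(v)/(26*Abs(u)), -5*sqrt(26)*u*sin(v)/(26*Abs(u)), sqrt(26)*u/(26*Abs(u))), and the second partials r_uu, r_uv, r_vv. Take dot products:
  L(u, v) = r_uu · N̂ = 0,
  M(u, v) = r_uv · N̂ = 0,
  N(u, v) = r_vv · N̂ = 5*sqrt(26)*u^2/(26*Abs(u)).
Evaluating at (u, v) = (13/2, pi/6):
  L = 0, M = 0, N = 5*sqrt(26)/4.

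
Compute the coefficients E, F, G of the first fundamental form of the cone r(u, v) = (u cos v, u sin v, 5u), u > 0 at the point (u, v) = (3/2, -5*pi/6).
E = 26;  F = 0;  G = 9/4

Partials: r_u = (cos(v), sin(v), 5), r_v = (-u*sin(v), u*cos(v), 0). As functions of (u, v):
  E = r_u · r_u = 26,
  F = r_u · r_v = 0,
  G = r_v · r_v = u^2.
Evaluating at (u, v) = (3/2, -5*pi/6): E = 26, F = 0, G = 9/4.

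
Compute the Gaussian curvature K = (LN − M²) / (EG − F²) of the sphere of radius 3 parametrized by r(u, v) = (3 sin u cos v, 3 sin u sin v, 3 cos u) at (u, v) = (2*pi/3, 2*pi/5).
K = 1/9

Coefficients of the first fundamental form: E = 9, F = 0, G = 9*sin(u)^2.
Coefficients of the second fundamental form: L = -3*sin(u)/Abs(sin(u)), M = 0, N = -3*sin(u)^3/Abs(sin(u)).
Assemble K = (LN − M²)/(EG − F²) = 1/9. At (u, v) = (2*pi/3, 2*pi/5): K = 1/9.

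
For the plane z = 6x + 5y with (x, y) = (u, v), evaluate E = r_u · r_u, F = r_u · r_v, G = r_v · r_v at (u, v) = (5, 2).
E = 37;  F = 30;  G = 26

Partials: r_u = (1, 0, 6), r_v = (0, 1, 5). As functions of (u, v):
  E = r_u · r_u = 37,
  F = r_u · r_v = 30,
  G = r_v · r_v = 26.
Evaluating at (u, v) = (5, 2): E = 37, F = 30, G = 26.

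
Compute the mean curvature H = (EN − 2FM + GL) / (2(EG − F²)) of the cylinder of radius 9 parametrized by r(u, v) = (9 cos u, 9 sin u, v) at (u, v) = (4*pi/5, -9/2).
H = -1/18

With E = 81, F = 0, G = 1, L = -9, M = 0, N = 0, assemble
  H = (EN − 2FM + GL) / (2(EG − F²)) = -1/18.
At (u, v) = (4*pi/5, -9/2): H = -1/18.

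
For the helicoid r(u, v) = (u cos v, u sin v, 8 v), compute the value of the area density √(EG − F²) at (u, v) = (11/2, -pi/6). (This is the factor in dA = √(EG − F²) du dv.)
√(EG − F²)|_{(11/2, -pi/6)} = sqrt(377)/2

E = 1, F = 0, G = u^2 + 64, so EG − F² = u^2 + 64. Taking the positive square root: √(EG − F²) = sqrt(u^2 + 64). At (u, v) = (11/2, -pi/6): sqrt(377)/2.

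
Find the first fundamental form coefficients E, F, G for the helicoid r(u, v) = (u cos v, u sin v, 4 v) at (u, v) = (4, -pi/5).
E = 1;  F = 0;  G = 32

Partials: r_u = (cos(v), sin(v), 0), r_v = (-u*sin(v), u*cos(v), 4). As functions of (u, v):
  E = r_u · r_u = 1,
  F = r_u · r_v = 0,
  G = r_v · r_v = u^2 + 16.
Evaluating at (u, v) = (4, -pi/5): E = 1, F = 0, G = 32.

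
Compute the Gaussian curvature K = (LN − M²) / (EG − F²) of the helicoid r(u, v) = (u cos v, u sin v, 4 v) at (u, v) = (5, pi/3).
K = -16/1681

Coefficients of the first fundamental form: E = 1, F = 0, G = u^2 + 16.
Coefficients of the second fundamental form: L = 0, M = -4/sqrt(u^2 + 16), N = 0.
Assemble K = (LN − M²)/(EG − F²) = -16/(u^2 + 16)^2. At (u, v) = (5, pi/3): K = -16/1681.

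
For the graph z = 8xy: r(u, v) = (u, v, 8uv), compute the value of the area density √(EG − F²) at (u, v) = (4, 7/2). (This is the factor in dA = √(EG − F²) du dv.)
√(EG − F²)|_{(4, 7/2)} = 3*sqrt(201)

E = 64*v^2 + 1, F = 64*u*v, G = 64*u^2 + 1, so EG − F² = 64*u^2 + 64*v^2 + 1. Taking the positive square root: √(EG − F²) = sqrt(64*u^2 + 64*v^2 + 1). At (u, v) = (4, 7/2): 3*sqrt(201).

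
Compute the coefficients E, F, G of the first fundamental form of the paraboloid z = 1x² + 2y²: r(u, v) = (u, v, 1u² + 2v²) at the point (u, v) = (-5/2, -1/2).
E = 26;  F = 10;  G = 5

Partials: r_u = (1, 0, 2*u), r_v = (0, 1, 4*v). As functions of (u, v):
  E = r_u · r_u = 4*u^2 + 1,
  F = r_u · r_v = 8*u*v,
  G = r_v · r_v = 16*v^2 + 1.
Evaluating at (u, v) = (-5/2, -1/2): E = 26, F = 10, G = 5.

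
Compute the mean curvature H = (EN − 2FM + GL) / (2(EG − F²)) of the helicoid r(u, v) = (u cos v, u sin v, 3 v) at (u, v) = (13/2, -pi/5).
H = 0

With E = 1, F = 0, G = u^2 + 9, L = 0, M = -3/sqrt(u^2 + 9), N = 0, assemble
  H = (EN − 2FM + GL) / (2(EG − F²)) = 0.
At (u, v) = (13/2, -pi/5): H = 0.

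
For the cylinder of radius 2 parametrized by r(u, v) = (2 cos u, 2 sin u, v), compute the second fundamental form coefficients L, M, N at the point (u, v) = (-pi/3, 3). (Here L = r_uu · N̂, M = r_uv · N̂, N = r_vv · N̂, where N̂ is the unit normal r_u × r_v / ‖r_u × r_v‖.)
L = -2;  M = 0;  N = 0

Compute the unit normal N̂(u, v) = (cos(u), sin(u), 0), and the second partials r_uu, r_uv, r_vv. Take dot products:
  L(u, v) = r_uu · N̂ = -2,
  M(u, v) = r_uv · N̂ = 0,
  N(u, v) = r_vv · N̂ = 0.
Evaluating at (u, v) = (-pi/3, 3):
  L = -2, M = 0, N = 0.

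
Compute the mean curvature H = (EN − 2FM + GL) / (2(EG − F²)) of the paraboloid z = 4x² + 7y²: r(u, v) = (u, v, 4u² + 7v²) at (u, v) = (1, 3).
H = 7515*sqrt(1829)/3345241

With E = 64*u^2 + 1, F = 112*u*v, G = 196*v^2 + 1, L = 8/sqrt(64*u^2 + 196*v^2 + 1), M = 0, N = 14/sqrt(64*u^2 + 196*v^2 + 1), assemble
  H = (EN − 2FM + GL) / (2(EG − F²)) = (448*u^2 + 784*v^2 + 11)/(64*u^2 + 196*v^2 + 1)^(3/2).
At (u, v) = (1, 3): H = 7515*sqrt(1829)/3345241.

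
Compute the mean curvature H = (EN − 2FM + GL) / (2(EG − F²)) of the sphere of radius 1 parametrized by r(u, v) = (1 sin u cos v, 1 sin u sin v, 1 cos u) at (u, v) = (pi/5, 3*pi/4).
H = -1

With E = 1, F = 0, G = sin(u)^2, L = -sin(u)/Abs(sin(u)), M = 0, N = -sin(u)^3/Abs(sin(u)), assemble
  H = (EN − 2FM + GL) / (2(EG − F²)) = -sin(u)/Abs(sin(u)).
At (u, v) = (pi/5, 3*pi/4): H = -1.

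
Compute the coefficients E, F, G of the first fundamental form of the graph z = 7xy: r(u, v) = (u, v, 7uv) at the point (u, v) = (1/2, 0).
E = 1;  F = 0;  G = 53/4

Partials: r_u = (1, 0, 7*v), r_v = (0, 1, 7*u). As functions of (u, v):
  E = r_u · r_u = 49*v^2 + 1,
  F = r_u · r_v = 49*u*v,
  G = r_v · r_v = 49*u^2 + 1.
Evaluating at (u, v) = (1/2, 0): E = 1, F = 0, G = 53/4.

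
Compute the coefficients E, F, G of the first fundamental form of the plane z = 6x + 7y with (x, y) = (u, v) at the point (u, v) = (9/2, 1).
E = 37;  F = 42;  G = 50

Partials: r_u = (1, 0, 6), r_v = (0, 1, 7). As functions of (u, v):
  E = r_u · r_u = 37,
  F = r_u · r_v = 42,
  G = r_v · r_v = 50.
Evaluating at (u, v) = (9/2, 1): E = 37, F = 42, G = 50.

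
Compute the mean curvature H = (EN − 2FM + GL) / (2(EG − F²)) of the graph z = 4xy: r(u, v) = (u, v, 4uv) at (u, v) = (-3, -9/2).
H = -864*sqrt(469)/219961

With E = 16*v^2 + 1, F = 16*u*v, G = 16*u^2 + 1, L = 0, M = 4/sqrt(16*u^2 + 16*v^2 + 1), N = 0, assemble
  H = (EN − 2FM + GL) / (2(EG − F²)) = -64*u*v/(16*u^2 + 16*v^2 + 1)^(3/2).
At (u, v) = (-3, -9/2): H = -864*sqrt(469)/219961.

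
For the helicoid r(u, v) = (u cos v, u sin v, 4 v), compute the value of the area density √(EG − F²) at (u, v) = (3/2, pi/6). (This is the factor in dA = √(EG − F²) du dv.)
√(EG − F²)|_{(3/2, pi/6)} = sqrt(73)/2

E = 1, F = 0, G = u^2 + 16, so EG − F² = u^2 + 16. Taking the positive square root: √(EG − F²) = sqrt(u^2 + 16). At (u, v) = (3/2, pi/6): sqrt(73)/2.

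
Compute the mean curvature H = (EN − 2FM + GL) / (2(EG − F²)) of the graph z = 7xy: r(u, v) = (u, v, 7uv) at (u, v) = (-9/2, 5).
H = 61740*sqrt(8873)/78730129

With E = 49*v^2 + 1, F = 49*u*v, G = 49*u^2 + 1, L = 0, M = 7/sqrt(49*u^2 + 49*v^2 + 1), N = 0, assemble
  H = (EN − 2FM + GL) / (2(EG − F²)) = -343*u*v/(49*u^2 + 49*v^2 + 1)^(3/2).
At (u, v) = (-9/2, 5): H = 61740*sqrt(8873)/78730129.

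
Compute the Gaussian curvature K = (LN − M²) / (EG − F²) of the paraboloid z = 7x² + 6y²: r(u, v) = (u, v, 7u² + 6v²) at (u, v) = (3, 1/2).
K = 168/3243601

Coefficients of the first fundamental form: E = 196*u^2 + 1, F = 168*u*v, G = 144*v^2 + 1.
Coefficients of the second fundamental form: L = 14/sqrt(196*u^2 + 144*v^2 + 1), M = 0, N = 12/sqrt(196*u^2 + 144*v^2 + 1).
Assemble K = (LN − M²)/(EG − F²) = 168/(38416*u^4 + 56448*u^2*v^2 + 392*u^2 + 20736*v^4 + 288*v^2 + 1). At (u, v) = (3, 1/2): K = 168/3243601.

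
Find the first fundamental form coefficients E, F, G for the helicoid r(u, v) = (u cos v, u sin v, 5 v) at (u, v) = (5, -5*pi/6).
E = 1;  F = 0;  G = 50

Partials: r_u = (cos(v), sin(v), 0), r_v = (-u*sin(v), u*cos(v), 5). As functions of (u, v):
  E = r_u · r_u = 1,
  F = r_u · r_v = 0,
  G = r_v · r_v = u^2 + 25.
Evaluating at (u, v) = (5, -5*pi/6): E = 1, F = 0, G = 50.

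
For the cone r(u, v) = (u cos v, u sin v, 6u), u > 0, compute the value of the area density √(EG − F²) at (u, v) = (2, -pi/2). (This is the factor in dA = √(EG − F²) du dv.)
√(EG − F²)|_{(2, -pi/2)} = 2*sqrt(37)

E = 37, F = 0, G = u^2, so EG − F² = 37*u^2. Taking the positive square root: √(EG − F²) = sqrt(37)*Abs(u). At (u, v) = (2, -pi/2): 2*sqrt(37).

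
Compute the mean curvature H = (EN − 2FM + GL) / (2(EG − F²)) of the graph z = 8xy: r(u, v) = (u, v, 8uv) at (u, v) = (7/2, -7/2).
H = 6272*sqrt(1569)/2461761

With E = 64*v^2 + 1, F = 64*u*v, G = 64*u^2 + 1, L = 0, M = 8/sqrt(64*u^2 + 64*v^2 + 1), N = 0, assemble
  H = (EN − 2FM + GL) / (2(EG − F²)) = -512*u*v/(64*u^2 + 64*v^2 + 1)^(3/2).
At (u, v) = (7/2, -7/2): H = 6272*sqrt(1569)/2461761.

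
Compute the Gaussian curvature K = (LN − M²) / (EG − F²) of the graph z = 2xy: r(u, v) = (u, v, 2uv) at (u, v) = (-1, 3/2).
K = -1/49

Coefficients of the first fundamental form: E = 4*v^2 + 1, F = 4*u*v, G = 4*u^2 + 1.
Coefficients of the second fundamental form: L = 0, M = 2/sqrt(4*u^2 + 4*v^2 + 1), N = 0.
Assemble K = (LN − M²)/(EG − F²) = -4/(16*u^4 + 32*u^2*v^2 + 8*u^2 + 16*v^4 + 8*v^2 + 1). At (u, v) = (-1, 3/2): K = -1/49.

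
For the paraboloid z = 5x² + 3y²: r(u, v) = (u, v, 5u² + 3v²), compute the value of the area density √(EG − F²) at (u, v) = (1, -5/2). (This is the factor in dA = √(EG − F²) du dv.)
√(EG − F²)|_{(1, -5/2)} = sqrt(326)

E = 100*u^2 + 1, F = 60*u*v, G = 36*v^2 + 1, so EG − F² = 100*u^2 + 36*v^2 + 1. Taking the positive square root: √(EG − F²) = sqrt(100*u^2 + 36*v^2 + 1). At (u, v) = (1, -5/2): sqrt(326).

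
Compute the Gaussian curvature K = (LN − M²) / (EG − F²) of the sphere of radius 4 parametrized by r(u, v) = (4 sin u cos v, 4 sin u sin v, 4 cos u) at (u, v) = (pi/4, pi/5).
K = 1/16

Coefficients of the first fundamental form: E = 16, F = 0, G = 16*sin(u)^2.
Coefficients of the second fundamental form: L = -4*sin(u)/Abs(sin(u)), M = 0, N = -4*sin(u)^3/Abs(sin(u)).
Assemble K = (LN − M²)/(EG − F²) = 1/16. At (u, v) = (pi/4, pi/5): K = 1/16.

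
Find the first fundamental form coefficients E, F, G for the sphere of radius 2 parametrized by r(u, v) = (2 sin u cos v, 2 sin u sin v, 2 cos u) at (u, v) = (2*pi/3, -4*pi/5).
E = 4;  F = 0;  G = 3

Partials: r_u = (2*cos(u)*cos(v), 2*sin(v)*cos(u), -2*sin(u)), r_v = (-2*sin(u)*sin(v), 2*sin(u)*cos(v), 0). As functions of (u, v):
  E = r_u · r_u = 4,
  F = r_u · r_v = 0,
  G = r_v · r_v = 4*sin(u)^2.
Evaluating at (u, v) = (2*pi/3, -4*pi/5): E = 4, F = 0, G = 3.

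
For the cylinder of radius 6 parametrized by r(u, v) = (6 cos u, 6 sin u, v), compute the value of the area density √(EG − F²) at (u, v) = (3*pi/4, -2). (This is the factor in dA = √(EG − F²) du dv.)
√(EG − F²)|_{(3*pi/4, -2)} = 6

E = 36, F = 0, G = 1, so EG − F² = 36. Taking the positive square root: √(EG − F²) = 6. At (u, v) = (3*pi/4, -2): 6.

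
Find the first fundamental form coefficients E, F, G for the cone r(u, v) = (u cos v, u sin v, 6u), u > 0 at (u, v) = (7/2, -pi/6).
E = 37;  F = 0;  G = 49/4

Partials: r_u = (cos(v), sin(v), 6), r_v = (-u*sin(v), u*cos(v), 0). As functions of (u, v):
  E = r_u · r_u = 37,
  F = r_u · r_v = 0,
  G = r_v · r_v = u^2.
Evaluating at (u, v) = (7/2, -pi/6): E = 37, F = 0, G = 49/4.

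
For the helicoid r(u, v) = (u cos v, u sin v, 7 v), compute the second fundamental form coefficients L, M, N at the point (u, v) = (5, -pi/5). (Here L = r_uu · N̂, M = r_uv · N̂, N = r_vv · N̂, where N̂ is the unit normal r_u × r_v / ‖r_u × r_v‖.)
L = 0;  M = -7*sqrt(74)/74;  N = 0

Compute the unit normal N̂(u, v) = (7*sin(v)/sqrt(u^2 + 49), -7*cos(v)/sqrt(u^2 + 49), u/sqrt(u^2 + 49)), and the second partials r_uu, r_uv, r_vv. Take dot products:
  L(u, v) = r_uu · N̂ = 0,
  M(u, v) = r_uv · N̂ = -7/sqrt(u^2 + 49),
  N(u, v) = r_vv · N̂ = 0.
Evaluating at (u, v) = (5, -pi/5):
  L = 0, M = -7*sqrt(74)/74, N = 0.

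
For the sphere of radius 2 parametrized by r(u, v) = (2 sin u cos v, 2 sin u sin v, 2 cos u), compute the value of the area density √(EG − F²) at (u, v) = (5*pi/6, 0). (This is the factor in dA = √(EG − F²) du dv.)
√(EG − F²)|_{(5*pi/6, 0)} = 2

E = 4, F = 0, G = 4*sin(u)^2, so EG − F² = 16*sin(u)^2. Taking the positive square root: √(EG − F²) = 4*Abs(sin(u)). At (u, v) = (5*pi/6, 0): 2.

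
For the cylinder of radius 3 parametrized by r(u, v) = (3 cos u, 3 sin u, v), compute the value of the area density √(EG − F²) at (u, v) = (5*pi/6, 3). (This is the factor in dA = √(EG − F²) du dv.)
√(EG − F²)|_{(5*pi/6, 3)} = 3

E = 9, F = 0, G = 1, so EG − F² = 9. Taking the positive square root: √(EG − F²) = 3. At (u, v) = (5*pi/6, 3): 3.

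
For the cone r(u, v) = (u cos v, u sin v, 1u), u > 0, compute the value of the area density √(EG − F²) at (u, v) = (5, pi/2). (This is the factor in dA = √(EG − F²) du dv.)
√(EG − F²)|_{(5, pi/2)} = 5*sqrt(2)

E = 2, F = 0, G = u^2, so EG − F² = 2*u^2. Taking the positive square root: √(EG − F²) = sqrt(2)*Abs(u). At (u, v) = (5, pi/2): 5*sqrt(2).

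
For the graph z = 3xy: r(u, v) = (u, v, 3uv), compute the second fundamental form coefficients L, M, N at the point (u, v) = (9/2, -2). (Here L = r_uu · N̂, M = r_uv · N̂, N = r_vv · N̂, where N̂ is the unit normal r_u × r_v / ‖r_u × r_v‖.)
L = 0;  M = 6*sqrt(877)/877;  N = 0

Compute the unit normal N̂(u, v) = (-3*v/sqrt(9*u^2 + 9*v^2 + 1), -3*u/sqrt(9*u^2 + 9*v^2 + 1), 1/sqrt(9*u^2 + 9*v^2 + 1)), and the second partials r_uu, r_uv, r_vv. Take dot products:
  L(u, v) = r_uu · N̂ = 0,
  M(u, v) = r_uv · N̂ = 3/sqrt(9*u^2 + 9*v^2 + 1),
  N(u, v) = r_vv · N̂ = 0.
Evaluating at (u, v) = (9/2, -2):
  L = 0, M = 6*sqrt(877)/877, N = 0.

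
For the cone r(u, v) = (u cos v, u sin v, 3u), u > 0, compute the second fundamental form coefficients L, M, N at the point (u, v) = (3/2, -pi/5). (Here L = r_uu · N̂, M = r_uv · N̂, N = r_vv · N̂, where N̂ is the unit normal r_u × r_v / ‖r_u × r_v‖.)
L = 0;  M = 0;  N = 9*sqrt(10)/20

Compute the unit normal N̂(u, v) = (-3*sqrt(10)*u*cos(v)/(10*Abs(u)), -3*sqrt(10)*u*sin(v)/(10*Abs(u)), sqrt(10)*u/(10*Abs(u))), and the second partials r_uu, r_uv, r_vv. Take dot products:
  L(u, v) = r_uu · N̂ = 0,
  M(u, v) = r_uv · N̂ = 0,
  N(u, v) = r_vv · N̂ = 3*sqrt(10)*u^2/(10*Abs(u)).
Evaluating at (u, v) = (3/2, -pi/5):
  L = 0, M = 0, N = 9*sqrt(10)/20.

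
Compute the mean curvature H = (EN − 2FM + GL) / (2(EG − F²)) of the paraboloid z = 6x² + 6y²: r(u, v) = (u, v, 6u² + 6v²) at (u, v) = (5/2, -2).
H = 8868*sqrt(1477)/2181529

With E = 144*u^2 + 1, F = 144*u*v, G = 144*v^2 + 1, L = 12/sqrt(144*u^2 + 144*v^2 + 1), M = 0, N = 12/sqrt(144*u^2 + 144*v^2 + 1), assemble
  H = (EN − 2FM + GL) / (2(EG − F²)) = 12*(72*u^2 + 72*v^2 + 1)/(144*u^2 + 144*v^2 + 1)^(3/2).
At (u, v) = (5/2, -2): H = 8868*sqrt(1477)/2181529.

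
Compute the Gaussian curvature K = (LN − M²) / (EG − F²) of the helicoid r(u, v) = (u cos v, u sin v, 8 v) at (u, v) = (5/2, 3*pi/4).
K = -1024/78961

Coefficients of the first fundamental form: E = 1, F = 0, G = u^2 + 64.
Coefficients of the second fundamental form: L = 0, M = -8/sqrt(u^2 + 64), N = 0.
Assemble K = (LN − M²)/(EG − F²) = -64/(u^2 + 64)^2. At (u, v) = (5/2, 3*pi/4): K = -1024/78961.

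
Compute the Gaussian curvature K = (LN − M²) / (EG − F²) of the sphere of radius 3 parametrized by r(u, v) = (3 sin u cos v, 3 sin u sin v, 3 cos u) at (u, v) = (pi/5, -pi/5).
K = 1/9

Coefficients of the first fundamental form: E = 9, F = 0, G = 9*sin(u)^2.
Coefficients of the second fundamental form: L = -3*sin(u)/Abs(sin(u)), M = 0, N = -3*sin(u)^3/Abs(sin(u)).
Assemble K = (LN − M²)/(EG − F²) = 1/9. At (u, v) = (pi/5, -pi/5): K = 1/9.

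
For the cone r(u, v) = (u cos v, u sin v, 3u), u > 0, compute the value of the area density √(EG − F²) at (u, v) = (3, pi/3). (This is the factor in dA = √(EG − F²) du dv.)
√(EG − F²)|_{(3, pi/3)} = 3*sqrt(10)

E = 10, F = 0, G = u^2, so EG − F² = 10*u^2. Taking the positive square root: √(EG − F²) = sqrt(10)*Abs(u). At (u, v) = (3, pi/3): 3*sqrt(10).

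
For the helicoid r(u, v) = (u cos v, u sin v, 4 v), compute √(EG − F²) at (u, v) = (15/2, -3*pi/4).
√(EG − F²)|_{(15/2, -3*pi/4)} = 17/2

E = 1, F = 0, G = u^2 + 16; EG − F² = u^2 + 16; √(EG − F²) = sqrt(u^2 + 16). At the given point: 17/2.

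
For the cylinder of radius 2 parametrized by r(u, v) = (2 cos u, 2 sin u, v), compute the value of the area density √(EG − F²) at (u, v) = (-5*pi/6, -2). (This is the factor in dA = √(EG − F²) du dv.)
√(EG − F²)|_{(-5*pi/6, -2)} = 2

E = 4, F = 0, G = 1, so EG − F² = 4. Taking the positive square root: √(EG − F²) = 2. At (u, v) = (-5*pi/6, -2): 2.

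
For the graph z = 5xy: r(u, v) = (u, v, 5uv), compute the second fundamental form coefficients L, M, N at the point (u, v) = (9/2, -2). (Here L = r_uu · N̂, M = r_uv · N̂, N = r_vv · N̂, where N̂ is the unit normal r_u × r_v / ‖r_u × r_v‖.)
L = 0;  M = 10*sqrt(2429)/2429;  N = 0

Compute the unit normal N̂(u, v) = (-5*v/sqrt(25*u^2 + 25*v^2 + 1), -5*u/sqrt(25*u^2 + 25*v^2 + 1), 1/sqrt(25*u^2 + 25*v^2 + 1)), and the second partials r_uu, r_uv, r_vv. Take dot products:
  L(u, v) = r_uu · N̂ = 0,
  M(u, v) = r_uv · N̂ = 5/sqrt(25*u^2 + 25*v^2 + 1),
  N(u, v) = r_vv · N̂ = 0.
Evaluating at (u, v) = (9/2, -2):
  L = 0, M = 10*sqrt(2429)/2429, N = 0.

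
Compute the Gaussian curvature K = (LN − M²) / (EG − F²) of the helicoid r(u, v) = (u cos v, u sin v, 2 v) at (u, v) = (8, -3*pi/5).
K = -1/1156

Coefficients of the first fundamental form: E = 1, F = 0, G = u^2 + 4.
Coefficients of the second fundamental form: L = 0, M = -2/sqrt(u^2 + 4), N = 0.
Assemble K = (LN − M²)/(EG − F²) = -4/(u^2 + 4)^2. At (u, v) = (8, -3*pi/5): K = -1/1156.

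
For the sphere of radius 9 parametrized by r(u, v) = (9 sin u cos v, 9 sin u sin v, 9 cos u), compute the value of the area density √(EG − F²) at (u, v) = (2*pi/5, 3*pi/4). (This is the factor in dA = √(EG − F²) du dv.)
√(EG − F²)|_{(2*pi/5, 3*pi/4)} = 81*sqrt(2*sqrt(5) + 10)/4

E = 81, F = 0, G = 81*sin(u)^2, so EG − F² = 6561*sin(u)^2. Taking the positive square root: √(EG − F²) = 81*Abs(sin(u)). At (u, v) = (2*pi/5, 3*pi/4): 81*sqrt(2*sqrt(5) + 10)/4.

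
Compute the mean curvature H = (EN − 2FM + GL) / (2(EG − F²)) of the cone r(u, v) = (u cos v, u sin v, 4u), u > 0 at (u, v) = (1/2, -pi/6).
H = 4*sqrt(17)/17

With E = 17, F = 0, G = u^2, L = 0, M = 0, N = 4*sqrt(17)*u^2/(17*Abs(u)), assemble
  H = (EN − 2FM + GL) / (2(EG − F²)) = 2*sqrt(17)/(17*Abs(u)).
At (u, v) = (1/2, -pi/6): H = 4*sqrt(17)/17.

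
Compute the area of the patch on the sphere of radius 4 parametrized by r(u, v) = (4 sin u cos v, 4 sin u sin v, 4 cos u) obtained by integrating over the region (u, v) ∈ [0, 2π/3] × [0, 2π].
Area = 48*pi

Area = ∫∫ √(EG − F²) du dv with √(EG − F²) = 16*Abs(sin(u)). Integrating over [0, 2π/3] × [0, 2π] gives 48*pi.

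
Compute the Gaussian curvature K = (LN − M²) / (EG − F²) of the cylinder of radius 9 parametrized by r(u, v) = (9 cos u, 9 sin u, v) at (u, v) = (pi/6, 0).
K = 0

Coefficients of the first fundamental form: E = 81, F = 0, G = 1.
Coefficients of the second fundamental form: L = -9, M = 0, N = 0.
Assemble K = (LN − M²)/(EG − F²) = 0. At (u, v) = (pi/6, 0): K = 0.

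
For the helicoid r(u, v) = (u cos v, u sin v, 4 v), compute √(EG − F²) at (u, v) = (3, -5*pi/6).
√(EG − F²)|_{(3, -5*pi/6)} = 5

E = 1, F = 0, G = u^2 + 16; EG − F² = u^2 + 16; √(EG − F²) = sqrt(u^2 + 16). At the given point: 5.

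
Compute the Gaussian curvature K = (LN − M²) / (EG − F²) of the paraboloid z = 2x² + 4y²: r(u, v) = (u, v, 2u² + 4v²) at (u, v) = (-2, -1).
K = 32/16641

Coefficients of the first fundamental form: E = 16*u^2 + 1, F = 32*u*v, G = 64*v^2 + 1.
Coefficients of the second fundamental form: L = 4/sqrt(16*u^2 + 64*v^2 + 1), M = 0, N = 8/sqrt(16*u^2 + 64*v^2 + 1).
Assemble K = (LN − M²)/(EG − F²) = 32/(256*u^4 + 2048*u^2*v^2 + 32*u^2 + 4096*v^4 + 128*v^2 + 1). At (u, v) = (-2, -1): K = 32/16641.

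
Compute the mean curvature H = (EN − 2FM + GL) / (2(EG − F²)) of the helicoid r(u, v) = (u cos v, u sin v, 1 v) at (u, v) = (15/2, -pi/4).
H = 0

With E = 1, F = 0, G = u^2 + 1, L = 0, M = -1/sqrt(u^2 + 1), N = 0, assemble
  H = (EN − 2FM + GL) / (2(EG − F²)) = 0.
At (u, v) = (15/2, -pi/4): H = 0.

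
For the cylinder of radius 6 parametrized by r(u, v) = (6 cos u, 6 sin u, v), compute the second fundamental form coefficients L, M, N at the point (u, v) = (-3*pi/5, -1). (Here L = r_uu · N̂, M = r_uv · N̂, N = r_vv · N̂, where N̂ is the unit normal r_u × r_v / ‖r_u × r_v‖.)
L = -6;  M = 0;  N = 0

Compute the unit normal N̂(u, v) = (cos(u), sin(u), 0), and the second partials r_uu, r_uv, r_vv. Take dot products:
  L(u, v) = r_uu · N̂ = -6,
  M(u, v) = r_uv · N̂ = 0,
  N(u, v) = r_vv · N̂ = 0.
Evaluating at (u, v) = (-3*pi/5, -1):
  L = -6, M = 0, N = 0.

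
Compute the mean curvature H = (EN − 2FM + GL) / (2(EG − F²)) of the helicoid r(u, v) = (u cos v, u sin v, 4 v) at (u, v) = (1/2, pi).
H = 0

With E = 1, F = 0, G = u^2 + 16, L = 0, M = -4/sqrt(u^2 + 16), N = 0, assemble
  H = (EN − 2FM + GL) / (2(EG − F²)) = 0.
At (u, v) = (1/2, pi): H = 0.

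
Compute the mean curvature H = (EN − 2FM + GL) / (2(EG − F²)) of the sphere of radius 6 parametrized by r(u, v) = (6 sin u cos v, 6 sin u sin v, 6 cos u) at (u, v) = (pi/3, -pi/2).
H = -1/6

With E = 36, F = 0, G = 36*sin(u)^2, L = -6*sin(u)/Abs(sin(u)), M = 0, N = -6*sin(u)^3/Abs(sin(u)), assemble
  H = (EN − 2FM + GL) / (2(EG − F²)) = -sin(u)/(6*Abs(sin(u))).
At (u, v) = (pi/3, -pi/2): H = -1/6.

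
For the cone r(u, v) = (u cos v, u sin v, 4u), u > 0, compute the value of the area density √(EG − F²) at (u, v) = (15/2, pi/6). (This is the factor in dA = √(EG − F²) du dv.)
√(EG − F²)|_{(15/2, pi/6)} = 15*sqrt(17)/2

E = 17, F = 0, G = u^2, so EG − F² = 17*u^2. Taking the positive square root: √(EG − F²) = sqrt(17)*Abs(u). At (u, v) = (15/2, pi/6): 15*sqrt(17)/2.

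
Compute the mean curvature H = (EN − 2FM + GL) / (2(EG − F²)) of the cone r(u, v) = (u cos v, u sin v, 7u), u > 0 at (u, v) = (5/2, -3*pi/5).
H = 7*sqrt(2)/50

With E = 50, F = 0, G = u^2, L = 0, M = 0, N = 7*sqrt(2)*u^2/(10*Abs(u)), assemble
  H = (EN − 2FM + GL) / (2(EG − F²)) = 7*sqrt(2)/(20*Abs(u)).
At (u, v) = (5/2, -3*pi/5): H = 7*sqrt(2)/50.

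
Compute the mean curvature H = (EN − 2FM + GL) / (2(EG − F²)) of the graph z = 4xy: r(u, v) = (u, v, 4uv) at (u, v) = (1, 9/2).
H = -288*sqrt(341)/116281

With E = 16*v^2 + 1, F = 16*u*v, G = 16*u^2 + 1, L = 0, M = 4/sqrt(16*u^2 + 16*v^2 + 1), N = 0, assemble
  H = (EN − 2FM + GL) / (2(EG − F²)) = -64*u*v/(16*u^2 + 16*v^2 + 1)^(3/2).
At (u, v) = (1, 9/2): H = -288*sqrt(341)/116281.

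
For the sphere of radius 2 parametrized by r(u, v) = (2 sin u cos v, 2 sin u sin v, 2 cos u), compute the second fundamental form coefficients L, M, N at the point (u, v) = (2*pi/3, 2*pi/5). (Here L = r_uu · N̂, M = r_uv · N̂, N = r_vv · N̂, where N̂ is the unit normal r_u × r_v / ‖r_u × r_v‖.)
L = -2;  M = 0;  N = -3/2

Compute the unit normal N̂(u, v) = (sin(u)^2*cos(v)/Abs(sin(u)), sin(u)^2*sin(v)/Abs(sin(u)), sin(2*u)/(2*Abs(sin(u)))), and the second partials r_uu, r_uv, r_vv. Take dot products:
  L(u, v) = r_uu · N̂ = -2*sin(u)/Abs(sin(u)),
  M(u, v) = r_uv · N̂ = 0,
  N(u, v) = r_vv · N̂ = -2*sin(u)^3/Abs(sin(u)).
Evaluating at (u, v) = (2*pi/3, 2*pi/5):
  L = -2, M = 0, N = -3/2.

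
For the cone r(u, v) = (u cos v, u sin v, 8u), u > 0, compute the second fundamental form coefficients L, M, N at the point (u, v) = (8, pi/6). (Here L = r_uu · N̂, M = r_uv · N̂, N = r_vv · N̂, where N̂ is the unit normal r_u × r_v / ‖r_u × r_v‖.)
L = 0;  M = 0;  N = 64*sqrt(65)/65

Compute the unit normal N̂(u, v) = (-8*sqrt(65)*u*cos(v)/(65*Abs(u)), -8*sqrt(65)*u*sin(v)/(65*Abs(u)), sqrt(65)*u/(65*Abs(u))), and the second partials r_uu, r_uv, r_vv. Take dot products:
  L(u, v) = r_uu · N̂ = 0,
  M(u, v) = r_uv · N̂ = 0,
  N(u, v) = r_vv · N̂ = 8*sqrt(65)*u^2/(65*Abs(u)).
Evaluating at (u, v) = (8, pi/6):
  L = 0, M = 0, N = 64*sqrt(65)/65.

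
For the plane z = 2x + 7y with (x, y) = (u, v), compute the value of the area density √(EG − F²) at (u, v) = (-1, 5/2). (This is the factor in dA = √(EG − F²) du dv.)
√(EG − F²)|_{(-1, 5/2)} = 3*sqrt(6)

E = 5, F = 14, G = 50, so EG − F² = 54. Taking the positive square root: √(EG − F²) = 3*sqrt(6). At (u, v) = (-1, 5/2): 3*sqrt(6).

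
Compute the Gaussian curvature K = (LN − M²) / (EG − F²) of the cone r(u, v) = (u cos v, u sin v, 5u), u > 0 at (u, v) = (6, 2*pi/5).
K = 0

Coefficients of the first fundamental form: E = 26, F = 0, G = u^2.
Coefficients of the second fundamental form: L = 0, M = 0, N = 5*sqrt(26)*u^2/(26*Abs(u)).
Assemble K = (LN − M²)/(EG − F²) = 0. At (u, v) = (6, 2*pi/5): K = 0.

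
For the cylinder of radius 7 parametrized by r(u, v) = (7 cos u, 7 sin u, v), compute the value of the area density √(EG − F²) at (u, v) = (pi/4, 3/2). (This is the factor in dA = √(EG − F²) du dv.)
√(EG − F²)|_{(pi/4, 3/2)} = 7

E = 49, F = 0, G = 1, so EG − F² = 49. Taking the positive square root: √(EG − F²) = 7. At (u, v) = (pi/4, 3/2): 7.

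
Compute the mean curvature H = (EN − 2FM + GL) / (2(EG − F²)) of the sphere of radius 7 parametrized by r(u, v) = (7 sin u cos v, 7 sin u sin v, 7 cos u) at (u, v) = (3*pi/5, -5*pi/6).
H = -1/7

With E = 49, F = 0, G = 49*sin(u)^2, L = -7*sin(u)/Abs(sin(u)), M = 0, N = -7*sin(u)^3/Abs(sin(u)), assemble
  H = (EN − 2FM + GL) / (2(EG − F²)) = -sin(u)/(7*Abs(sin(u))).
At (u, v) = (3*pi/5, -5*pi/6): H = -1/7.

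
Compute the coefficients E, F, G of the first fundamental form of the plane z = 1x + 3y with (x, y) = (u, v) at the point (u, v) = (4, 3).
E = 2;  F = 3;  G = 10

Partials: r_u = (1, 0, 1), r_v = (0, 1, 3). As functions of (u, v):
  E = r_u · r_u = 2,
  F = r_u · r_v = 3,
  G = r_v · r_v = 10.
Evaluating at (u, v) = (4, 3): E = 2, F = 3, G = 10.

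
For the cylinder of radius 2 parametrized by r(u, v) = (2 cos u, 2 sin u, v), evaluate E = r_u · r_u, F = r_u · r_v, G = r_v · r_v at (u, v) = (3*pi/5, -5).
E = 4;  F = 0;  G = 1

Partials: r_u = (-2*sin(u), 2*cos(u), 0), r_v = (0, 0, 1). As functions of (u, v):
  E = r_u · r_u = 4,
  F = r_u · r_v = 0,
  G = r_v · r_v = 1.
Evaluating at (u, v) = (3*pi/5, -5): E = 4, F = 0, G = 1.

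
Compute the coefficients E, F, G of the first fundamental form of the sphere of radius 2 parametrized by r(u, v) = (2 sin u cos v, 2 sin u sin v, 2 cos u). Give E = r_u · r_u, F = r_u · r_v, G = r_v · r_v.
E = 4;  F = 0;  G = 4*sin(u)^2

Compute partials: r_u = (2*cos(u)*cos(v), 2*sin(v)*cos(u), -2*sin(u)), r_v = (-2*sin(u)*sin(v), 2*sin(u)*cos(v), 0). Then
  E = r_u · r_u = 4,
  F = r_u · r_v = 0,
  G = r_v · r_v = 4*sin(u)^2.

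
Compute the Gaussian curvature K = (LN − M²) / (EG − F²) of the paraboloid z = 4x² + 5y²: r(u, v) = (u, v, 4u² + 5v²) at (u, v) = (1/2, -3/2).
K = 20/14641

Coefficients of the first fundamental form: E = 64*u^2 + 1, F = 80*u*v, G = 100*v^2 + 1.
Coefficients of the second fundamental form: L = 8/sqrt(64*u^2 + 100*v^2 + 1), M = 0, N = 10/sqrt(64*u^2 + 100*v^2 + 1).
Assemble K = (LN − M²)/(EG − F²) = 80/(4096*u^4 + 12800*u^2*v^2 + 128*u^2 + 10000*v^4 + 200*v^2 + 1). At (u, v) = (1/2, -3/2): K = 20/14641.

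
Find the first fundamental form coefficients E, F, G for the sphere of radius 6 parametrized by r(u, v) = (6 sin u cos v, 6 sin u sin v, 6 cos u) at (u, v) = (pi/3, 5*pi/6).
E = 36;  F = 0;  G = 27

Partials: r_u = (6*cos(u)*cos(v), 6*sin(v)*cos(u), -6*sin(u)), r_v = (-6*sin(u)*sin(v), 6*sin(u)*cos(v), 0). As functions of (u, v):
  E = r_u · r_u = 36,
  F = r_u · r_v = 0,
  G = r_v · r_v = 36*sin(u)^2.
Evaluating at (u, v) = (pi/3, 5*pi/6): E = 36, F = 0, G = 27.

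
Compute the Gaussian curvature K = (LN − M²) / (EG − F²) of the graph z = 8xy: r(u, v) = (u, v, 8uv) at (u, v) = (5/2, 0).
K = -64/160801

Coefficients of the first fundamental form: E = 64*v^2 + 1, F = 64*u*v, G = 64*u^2 + 1.
Coefficients of the second fundamental form: L = 0, M = 8/sqrt(64*u^2 + 64*v^2 + 1), N = 0.
Assemble K = (LN − M²)/(EG − F²) = -64/(4096*u^4 + 8192*u^2*v^2 + 128*u^2 + 4096*v^4 + 128*v^2 + 1). At (u, v) = (5/2, 0): K = -64/160801.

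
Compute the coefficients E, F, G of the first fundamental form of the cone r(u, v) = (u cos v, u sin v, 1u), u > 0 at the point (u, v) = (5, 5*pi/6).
E = 2;  F = 0;  G = 25

Partials: r_u = (cos(v), sin(v), 1), r_v = (-u*sin(v), u*cos(v), 0). As functions of (u, v):
  E = r_u · r_u = 2,
  F = r_u · r_v = 0,
  G = r_v · r_v = u^2.
Evaluating at (u, v) = (5, 5*pi/6): E = 2, F = 0, G = 25.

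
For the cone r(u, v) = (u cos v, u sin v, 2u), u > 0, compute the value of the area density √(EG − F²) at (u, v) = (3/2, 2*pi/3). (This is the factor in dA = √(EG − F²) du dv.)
√(EG − F²)|_{(3/2, 2*pi/3)} = 3*sqrt(5)/2

E = 5, F = 0, G = u^2, so EG − F² = 5*u^2. Taking the positive square root: √(EG − F²) = sqrt(5)*Abs(u). At (u, v) = (3/2, 2*pi/3): 3*sqrt(5)/2.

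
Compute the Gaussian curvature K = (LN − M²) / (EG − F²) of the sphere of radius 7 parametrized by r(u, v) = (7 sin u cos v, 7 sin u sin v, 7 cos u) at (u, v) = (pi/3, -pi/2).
K = 1/49

Coefficients of the first fundamental form: E = 49, F = 0, G = 49*sin(u)^2.
Coefficients of the second fundamental form: L = -7*sin(u)/Abs(sin(u)), M = 0, N = -7*sin(u)^3/Abs(sin(u)).
Assemble K = (LN − M²)/(EG − F²) = 1/49. At (u, v) = (pi/3, -pi/2): K = 1/49.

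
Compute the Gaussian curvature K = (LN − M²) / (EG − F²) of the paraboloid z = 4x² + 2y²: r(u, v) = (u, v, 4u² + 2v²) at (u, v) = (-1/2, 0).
K = 32/289

Coefficients of the first fundamental form: E = 64*u^2 + 1, F = 32*u*v, G = 16*v^2 + 1.
Coefficients of the second fundamental form: L = 8/sqrt(64*u^2 + 16*v^2 + 1), M = 0, N = 4/sqrt(64*u^2 + 16*v^2 + 1).
Assemble K = (LN − M²)/(EG − F²) = 32/(4096*u^4 + 2048*u^2*v^2 + 128*u^2 + 256*v^4 + 32*v^2 + 1). At (u, v) = (-1/2, 0): K = 32/289.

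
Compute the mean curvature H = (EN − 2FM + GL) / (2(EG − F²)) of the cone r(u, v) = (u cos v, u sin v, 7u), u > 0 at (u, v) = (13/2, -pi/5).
H = 7*sqrt(2)/130

With E = 50, F = 0, G = u^2, L = 0, M = 0, N = 7*sqrt(2)*u^2/(10*Abs(u)), assemble
  H = (EN − 2FM + GL) / (2(EG − F²)) = 7*sqrt(2)/(20*Abs(u)).
At (u, v) = (13/2, -pi/5): H = 7*sqrt(2)/130.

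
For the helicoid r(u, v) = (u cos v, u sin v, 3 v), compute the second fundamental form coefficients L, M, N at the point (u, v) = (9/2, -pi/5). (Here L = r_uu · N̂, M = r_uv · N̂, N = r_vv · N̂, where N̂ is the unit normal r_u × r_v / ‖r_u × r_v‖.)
L = 0;  M = -2*sqrt(13)/13;  N = 0

Compute the unit normal N̂(u, v) = (3*sin(v)/sqrt(u^2 + 9), -3*cos(v)/sqrt(u^2 + 9), u/sqrt(u^2 + 9)), and the second partials r_uu, r_uv, r_vv. Take dot products:
  L(u, v) = r_uu · N̂ = 0,
  M(u, v) = r_uv · N̂ = -3/sqrt(u^2 + 9),
  N(u, v) = r_vv · N̂ = 0.
Evaluating at (u, v) = (9/2, -pi/5):
  L = 0, M = -2*sqrt(13)/13, N = 0.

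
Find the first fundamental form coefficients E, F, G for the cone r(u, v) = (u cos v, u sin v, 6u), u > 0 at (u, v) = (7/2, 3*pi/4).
E = 37;  F = 0;  G = 49/4

Partials: r_u = (cos(v), sin(v), 6), r_v = (-u*sin(v), u*cos(v), 0). As functions of (u, v):
  E = r_u · r_u = 37,
  F = r_u · r_v = 0,
  G = r_v · r_v = u^2.
Evaluating at (u, v) = (7/2, 3*pi/4): E = 37, F = 0, G = 49/4.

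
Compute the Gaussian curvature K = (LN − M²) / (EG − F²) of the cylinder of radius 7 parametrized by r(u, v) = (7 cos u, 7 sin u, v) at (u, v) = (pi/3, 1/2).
K = 0

Coefficients of the first fundamental form: E = 49, F = 0, G = 1.
Coefficients of the second fundamental form: L = -7, M = 0, N = 0.
Assemble K = (LN − M²)/(EG − F²) = 0. At (u, v) = (pi/3, 1/2): K = 0.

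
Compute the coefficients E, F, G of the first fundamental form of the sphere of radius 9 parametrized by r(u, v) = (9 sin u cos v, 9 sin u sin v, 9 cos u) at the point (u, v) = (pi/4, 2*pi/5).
E = 81;  F = 0;  G = 81/2

Partials: r_u = (9*cos(u)*cos(v), 9*sin(v)*cos(u), -9*sin(u)), r_v = (-9*sin(u)*sin(v), 9*sin(u)*cos(v), 0). As functions of (u, v):
  E = r_u · r_u = 81,
  F = r_u · r_v = 0,
  G = r_v · r_v = 81*sin(u)^2.
Evaluating at (u, v) = (pi/4, 2*pi/5): E = 81, F = 0, G = 81/2.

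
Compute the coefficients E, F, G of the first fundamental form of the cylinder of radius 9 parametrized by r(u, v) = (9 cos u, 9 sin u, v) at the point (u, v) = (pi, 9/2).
E = 81;  F = 0;  G = 1

Partials: r_u = (-9*sin(u), 9*cos(u), 0), r_v = (0, 0, 1). As functions of (u, v):
  E = r_u · r_u = 81,
  F = r_u · r_v = 0,
  G = r_v · r_v = 1.
Evaluating at (u, v) = (pi, 9/2): E = 81, F = 0, G = 1.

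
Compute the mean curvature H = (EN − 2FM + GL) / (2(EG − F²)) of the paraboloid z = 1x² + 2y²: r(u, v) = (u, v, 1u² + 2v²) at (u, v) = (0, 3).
H = 147*sqrt(145)/21025

With E = 4*u^2 + 1, F = 8*u*v, G = 16*v^2 + 1, L = 2/sqrt(4*u^2 + 16*v^2 + 1), M = 0, N = 4/sqrt(4*u^2 + 16*v^2 + 1), assemble
  H = (EN − 2FM + GL) / (2(EG − F²)) = (8*u^2 + 16*v^2 + 3)/(4*u^2 + 16*v^2 + 1)^(3/2).
At (u, v) = (0, 3): H = 147*sqrt(145)/21025.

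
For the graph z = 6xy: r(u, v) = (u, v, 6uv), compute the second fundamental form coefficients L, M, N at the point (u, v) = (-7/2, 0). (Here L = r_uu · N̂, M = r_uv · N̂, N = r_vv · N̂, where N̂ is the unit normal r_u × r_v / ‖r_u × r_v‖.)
L = 0;  M = 3*sqrt(442)/221;  N = 0

Compute the unit normal N̂(u, v) = (-6*v/sqrt(36*u^2 + 36*v^2 + 1), -6*u/sqrt(36*u^2 + 36*v^2 + 1), 1/sqrt(36*u^2 + 36*v^2 + 1)), and the second partials r_uu, r_uv, r_vv. Take dot products:
  L(u, v) = r_uu · N̂ = 0,
  M(u, v) = r_uv · N̂ = 6/sqrt(36*u^2 + 36*v^2 + 1),
  N(u, v) = r_vv · N̂ = 0.
Evaluating at (u, v) = (-7/2, 0):
  L = 0, M = 3*sqrt(442)/221, N = 0.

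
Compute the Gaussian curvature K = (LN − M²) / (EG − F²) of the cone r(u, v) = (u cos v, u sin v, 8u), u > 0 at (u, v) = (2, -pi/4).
K = 0

Coefficients of the first fundamental form: E = 65, F = 0, G = u^2.
Coefficients of the second fundamental form: L = 0, M = 0, N = 8*sqrt(65)*u^2/(65*Abs(u)).
Assemble K = (LN − M²)/(EG − F²) = 0. At (u, v) = (2, -pi/4): K = 0.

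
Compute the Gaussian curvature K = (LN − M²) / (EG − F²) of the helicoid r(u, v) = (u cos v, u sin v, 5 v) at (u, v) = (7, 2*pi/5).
K = -25/5476

Coefficients of the first fundamental form: E = 1, F = 0, G = u^2 + 25.
Coefficients of the second fundamental form: L = 0, M = -5/sqrt(u^2 + 25), N = 0.
Assemble K = (LN − M²)/(EG − F²) = -25/(u^2 + 25)^2. At (u, v) = (7, 2*pi/5): K = -25/5476.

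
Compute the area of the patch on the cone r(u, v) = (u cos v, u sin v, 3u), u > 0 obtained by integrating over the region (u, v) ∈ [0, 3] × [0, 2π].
Area = 9*sqrt(10)*pi

Area = ∫∫ √(EG − F²) du dv with √(EG − F²) = sqrt(10)*Abs(u). Integrating over [0, 3] × [0, 2π] gives 9*sqrt(10)*pi.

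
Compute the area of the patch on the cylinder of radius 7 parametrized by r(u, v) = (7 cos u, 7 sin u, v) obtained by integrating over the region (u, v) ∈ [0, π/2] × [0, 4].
Area = 14*pi

Area = ∫∫ √(EG − F²) du dv with √(EG − F²) = 7. Integrating over [0, π/2] × [0, 4] gives 14*pi.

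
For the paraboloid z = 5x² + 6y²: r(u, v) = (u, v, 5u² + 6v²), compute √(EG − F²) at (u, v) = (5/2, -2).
√(EG − F²)|_{(5/2, -2)} = sqrt(1202)

E = 100*u^2 + 1, F = 120*u*v, G = 144*v^2 + 1; EG − F² = 100*u^2 + 144*v^2 + 1; √(EG − F²) = sqrt(100*u^2 + 144*v^2 + 1). At the given point: sqrt(1202).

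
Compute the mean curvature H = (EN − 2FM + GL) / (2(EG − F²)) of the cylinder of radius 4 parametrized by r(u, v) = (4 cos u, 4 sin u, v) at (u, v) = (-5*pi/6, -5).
H = -1/8

With E = 16, F = 0, G = 1, L = -4, M = 0, N = 0, assemble
  H = (EN − 2FM + GL) / (2(EG − F²)) = -1/8.
At (u, v) = (-5*pi/6, -5): H = -1/8.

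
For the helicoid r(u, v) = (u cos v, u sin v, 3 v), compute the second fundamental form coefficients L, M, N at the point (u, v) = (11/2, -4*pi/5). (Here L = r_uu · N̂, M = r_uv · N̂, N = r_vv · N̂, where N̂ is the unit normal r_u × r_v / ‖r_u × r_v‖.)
L = 0;  M = -6*sqrt(157)/157;  N = 0

Compute the unit normal N̂(u, v) = (3*sin(v)/sqrt(u^2 + 9), -3*cos(v)/sqrt(u^2 + 9), u/sqrt(u^2 + 9)), and the second partials r_uu, r_uv, r_vv. Take dot products:
  L(u, v) = r_uu · N̂ = 0,
  M(u, v) = r_uv · N̂ = -3/sqrt(u^2 + 9),
  N(u, v) = r_vv · N̂ = 0.
Evaluating at (u, v) = (11/2, -4*pi/5):
  L = 0, M = -6*sqrt(157)/157, N = 0.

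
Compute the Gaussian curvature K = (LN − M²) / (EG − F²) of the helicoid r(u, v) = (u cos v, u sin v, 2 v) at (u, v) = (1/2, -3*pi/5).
K = -64/289

Coefficients of the first fundamental form: E = 1, F = 0, G = u^2 + 4.
Coefficients of the second fundamental form: L = 0, M = -2/sqrt(u^2 + 4), N = 0.
Assemble K = (LN − M²)/(EG − F²) = -4/(u^2 + 4)^2. At (u, v) = (1/2, -3*pi/5): K = -64/289.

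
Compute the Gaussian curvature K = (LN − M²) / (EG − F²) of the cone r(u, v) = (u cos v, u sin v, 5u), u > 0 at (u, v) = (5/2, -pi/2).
K = 0

Coefficients of the first fundamental form: E = 26, F = 0, G = u^2.
Coefficients of the second fundamental form: L = 0, M = 0, N = 5*sqrt(26)*u^2/(26*Abs(u)).
Assemble K = (LN − M²)/(EG − F²) = 0. At (u, v) = (5/2, -pi/2): K = 0.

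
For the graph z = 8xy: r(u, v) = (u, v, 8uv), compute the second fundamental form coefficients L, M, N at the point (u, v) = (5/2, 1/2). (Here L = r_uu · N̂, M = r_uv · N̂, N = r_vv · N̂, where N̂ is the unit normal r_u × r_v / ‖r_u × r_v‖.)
L = 0;  M = 8*sqrt(417)/417;  N = 0

Compute the unit normal N̂(u, v) = (-8*v/sqrt(64*u^2 + 64*v^2 + 1), -8*u/sqrt(64*u^2 + 64*v^2 + 1), 1/sqrt(64*u^2 + 64*v^2 + 1)), and the second partials r_uu, r_uv, r_vv. Take dot products:
  L(u, v) = r_uu · N̂ = 0,
  M(u, v) = r_uv · N̂ = 8/sqrt(64*u^2 + 64*v^2 + 1),
  N(u, v) = r_vv · N̂ = 0.
Evaluating at (u, v) = (5/2, 1/2):
  L = 0, M = 8*sqrt(417)/417, N = 0.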